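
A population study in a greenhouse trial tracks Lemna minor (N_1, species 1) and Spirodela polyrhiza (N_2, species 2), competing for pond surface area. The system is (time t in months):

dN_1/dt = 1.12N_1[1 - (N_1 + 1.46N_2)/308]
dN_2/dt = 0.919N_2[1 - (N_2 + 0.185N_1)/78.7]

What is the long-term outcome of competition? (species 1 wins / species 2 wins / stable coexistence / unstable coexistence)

stable coexistence

Compare the nullcline intercepts: K1/α12 = 308/1.46 = 211 > K2 = 78.7; K2/α21 = 78.7/0.185 = 425 > K1 = 308.
Since both inequalities hold, each species can invade when rare, so the interior equilibrium is stable.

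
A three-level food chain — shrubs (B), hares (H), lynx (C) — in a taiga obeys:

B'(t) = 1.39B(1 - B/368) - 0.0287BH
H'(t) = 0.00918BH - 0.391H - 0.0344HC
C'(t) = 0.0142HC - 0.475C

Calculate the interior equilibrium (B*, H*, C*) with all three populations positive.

B* ≈ 114, H* ≈ 33.5, C* ≈ 19

From dC/dt = 0: 0.0142H* = 0.475, so H* = 33.5.
From dB/dt = 0: 1.39(1 - B*/368) = 0.0287·33.5, giving B* = 368·(1 - 0.691) = 114.
From dH/dt = 0: 0.00918·114 - 0.391 = 0.0344C*, so C* = 0.654/0.0344 = 19.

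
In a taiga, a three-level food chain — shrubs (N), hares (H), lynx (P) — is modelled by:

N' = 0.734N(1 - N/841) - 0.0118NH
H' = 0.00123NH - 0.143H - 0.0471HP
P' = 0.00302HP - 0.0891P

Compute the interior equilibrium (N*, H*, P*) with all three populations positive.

N* ≈ 442, H* ≈ 29.5, P* ≈ 8.51

From dP/dt = 0: 0.00302H* = 0.0891, so H* = 29.5.
From dN/dt = 0: 0.734(1 - N*/841) = 0.0118·29.5, giving N* = 841·(1 - 0.474) = 442.
From dH/dt = 0: 0.00123·442 - 0.143 = 0.0471P*, so P* = 0.401/0.0471 = 8.51.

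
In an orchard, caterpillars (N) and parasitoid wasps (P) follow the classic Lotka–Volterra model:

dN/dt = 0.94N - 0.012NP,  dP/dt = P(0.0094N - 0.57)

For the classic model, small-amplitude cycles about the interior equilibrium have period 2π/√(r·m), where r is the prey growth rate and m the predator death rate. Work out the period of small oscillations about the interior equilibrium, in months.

Here r = 0.94 and m = 0.57, so r·m = 0.536.
ω = √0.536 = 0.732 per month, hence T = 2π/ω ≈ 8.58 months.

T ≈ 8.58 months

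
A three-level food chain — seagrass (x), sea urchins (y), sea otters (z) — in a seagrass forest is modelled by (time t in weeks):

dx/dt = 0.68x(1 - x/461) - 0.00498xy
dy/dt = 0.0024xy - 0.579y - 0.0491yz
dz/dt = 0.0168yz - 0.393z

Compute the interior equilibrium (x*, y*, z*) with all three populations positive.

x* ≈ 382, y* ≈ 23.4, z* ≈ 6.88

From dz/dt = 0: 0.0168y* = 0.393, so y* = 23.4.
From dx/dt = 0: 0.68(1 - x*/461) = 0.00498·23.4, giving x* = 461·(1 - 0.171) = 382.
From dy/dt = 0: 0.0024·382 - 0.579 = 0.0491z*, so z* = 0.338/0.0491 = 6.88.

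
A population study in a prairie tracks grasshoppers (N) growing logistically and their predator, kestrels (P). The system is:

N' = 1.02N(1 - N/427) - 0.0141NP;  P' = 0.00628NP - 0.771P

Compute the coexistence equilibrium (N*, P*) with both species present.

From dP/dt = 0 with P > 0: 0.00628N* = 0.771, so N* = 123.
Substitute into dN/dt = 0: 1.02(1 - 123/427) = 0.0141P*.
The bracket is 0.712, giving P* = 0.727/0.0141 = 51.5.

N* ≈ 123, P* ≈ 51.5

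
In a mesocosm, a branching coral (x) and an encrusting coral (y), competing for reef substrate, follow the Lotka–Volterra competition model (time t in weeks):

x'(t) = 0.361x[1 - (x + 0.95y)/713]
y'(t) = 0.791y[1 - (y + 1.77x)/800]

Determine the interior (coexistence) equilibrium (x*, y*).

Setting both brackets to zero gives the nullclines x + 0.95y = 713 and 1.77x + y = 800.
Substituting y = 800 - 1.77x into the first: x(1 - 0.95·1.77) = 713 - 0.95·800.
So x* = -47/-0.681 = 69, and then y* = 800 - 1.77·69 = 678.

x* ≈ 69, y* ≈ 678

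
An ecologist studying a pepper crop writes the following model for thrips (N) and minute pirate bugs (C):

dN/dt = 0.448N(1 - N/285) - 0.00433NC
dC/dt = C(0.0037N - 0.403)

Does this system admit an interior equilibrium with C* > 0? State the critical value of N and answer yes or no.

Threshold N = 109; K > 109, so yes, the predator persists.

The predator equation gives dC/dt > 0 only when N > 0.403/0.0037 = 109.
Without the predator, N → K = 285. Since 285 > 109, the predator can invade and persist.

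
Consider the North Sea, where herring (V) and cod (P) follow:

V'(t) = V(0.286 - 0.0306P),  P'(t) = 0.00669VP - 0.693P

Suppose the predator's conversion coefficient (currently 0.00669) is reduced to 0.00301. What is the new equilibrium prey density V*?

At the interior fixed point, setting dP/dt = 0 with P > 0 fixes V* = (predator death rate)/(VP coefficient) — independent of the other coefficients.
With the change, V* = 0.693/0.00301 = 230; it rises from 104.

V* ≈ 230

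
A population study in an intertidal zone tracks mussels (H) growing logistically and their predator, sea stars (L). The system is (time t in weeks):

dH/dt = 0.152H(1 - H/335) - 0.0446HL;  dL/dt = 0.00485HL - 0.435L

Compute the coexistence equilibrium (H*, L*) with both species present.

From dL/dt = 0 with L > 0: 0.00485H* = 0.435, so H* = 89.7.
Substitute into dH/dt = 0: 0.152(1 - 89.7/335) = 0.0446L*.
The bracket is 0.732, giving L* = 0.111/0.0446 = 2.5.

H* ≈ 89.7, L* ≈ 2.5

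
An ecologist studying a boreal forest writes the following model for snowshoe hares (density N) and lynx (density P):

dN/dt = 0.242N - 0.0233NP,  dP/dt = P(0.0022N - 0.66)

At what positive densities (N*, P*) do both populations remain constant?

N* ≈ 300, P* ≈ 10.4

Set dP/dt = 0 with P > 0: 0.0022N - 0.66 = 0, so N* = 0.66/0.0022 = 300.
Set dN/dt = 0 with N > 0: 0.242 - 0.0233P = 0, so P* = 0.242/0.0233 = 10.4.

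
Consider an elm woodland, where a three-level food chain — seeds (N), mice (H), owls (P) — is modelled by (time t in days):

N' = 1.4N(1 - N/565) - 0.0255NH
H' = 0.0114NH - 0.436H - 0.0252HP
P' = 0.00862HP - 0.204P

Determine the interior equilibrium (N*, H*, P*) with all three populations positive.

From dP/dt = 0: 0.00862H* = 0.204, so H* = 23.7.
From dN/dt = 0: 1.4(1 - N*/565) = 0.0255·23.7, giving N* = 565·(1 - 0.431) = 321.
From dH/dt = 0: 0.0114·321 - 0.436 = 0.0252P*, so P* = 3.23/0.0252 = 128.

N* ≈ 321, H* ≈ 23.7, P* ≈ 128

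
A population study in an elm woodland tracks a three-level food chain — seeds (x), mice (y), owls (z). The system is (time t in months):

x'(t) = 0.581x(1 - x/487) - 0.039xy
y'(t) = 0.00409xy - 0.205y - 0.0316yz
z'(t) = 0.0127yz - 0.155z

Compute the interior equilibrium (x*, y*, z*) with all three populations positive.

From dz/dt = 0: 0.0127y* = 0.155, so y* = 12.2.
From dx/dt = 0: 0.581(1 - x*/487) = 0.039·12.2, giving x* = 487·(1 - 0.819) = 88.
From dy/dt = 0: 0.00409·88 - 0.205 = 0.0316z*, so z* = 0.155/0.0316 = 4.91.

x* ≈ 88, y* ≈ 12.2, z* ≈ 4.91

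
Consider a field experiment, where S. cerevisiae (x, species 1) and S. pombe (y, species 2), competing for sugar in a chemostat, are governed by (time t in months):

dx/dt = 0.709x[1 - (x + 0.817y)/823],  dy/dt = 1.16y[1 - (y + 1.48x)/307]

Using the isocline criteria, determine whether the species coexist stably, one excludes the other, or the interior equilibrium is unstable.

species 1 excludes species 2

Compare the nullcline intercepts: K1/α12 = 823/0.817 = 1010 > K2 = 307; K2/α21 = 307/1.48 = 207 < K1 = 823.
Since the inequalities point opposite ways, species 1 can invade but species 2 cannot.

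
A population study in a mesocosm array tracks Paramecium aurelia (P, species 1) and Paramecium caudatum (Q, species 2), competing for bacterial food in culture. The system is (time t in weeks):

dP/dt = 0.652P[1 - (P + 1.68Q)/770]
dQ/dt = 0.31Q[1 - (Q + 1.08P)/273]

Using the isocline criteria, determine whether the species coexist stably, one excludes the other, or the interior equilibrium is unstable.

species 1 excludes species 2

Compare the nullcline intercepts: K1/α12 = 770/1.68 = 458 > K2 = 273; K2/α21 = 273/1.08 = 253 < K1 = 770.
Since the inequalities point opposite ways, species 1 can invade but species 2 cannot.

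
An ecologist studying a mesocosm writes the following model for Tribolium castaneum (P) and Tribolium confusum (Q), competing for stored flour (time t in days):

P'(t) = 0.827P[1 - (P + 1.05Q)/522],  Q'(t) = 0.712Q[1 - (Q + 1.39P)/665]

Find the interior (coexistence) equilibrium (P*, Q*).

Setting both brackets to zero gives the nullclines P + 1.05Q = 522 and 1.39P + Q = 665.
Substituting Q = 665 - 1.39P into the first: P(1 - 1.05·1.39) = 522 - 1.05·665.
So P* = -176/-0.46 = 384, and then Q* = 665 - 1.39·384 = 132.

P* ≈ 384, Q* ≈ 132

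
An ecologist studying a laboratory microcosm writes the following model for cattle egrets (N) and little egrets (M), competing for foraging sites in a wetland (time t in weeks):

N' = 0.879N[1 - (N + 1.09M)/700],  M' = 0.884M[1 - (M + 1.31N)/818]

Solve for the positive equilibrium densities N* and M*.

Setting both brackets to zero gives the nullclines N + 1.09M = 700 and 1.31N + M = 818.
Substituting M = 818 - 1.31N into the first: N(1 - 1.09·1.31) = 700 - 1.09·818.
So N* = -192/-0.428 = 448, and then M* = 818 - 1.31·448 = 231.

N* ≈ 448, M* ≈ 231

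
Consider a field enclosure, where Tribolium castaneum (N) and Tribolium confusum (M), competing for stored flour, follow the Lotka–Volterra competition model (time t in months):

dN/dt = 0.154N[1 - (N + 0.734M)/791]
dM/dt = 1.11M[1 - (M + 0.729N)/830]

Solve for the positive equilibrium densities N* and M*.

Setting both brackets to zero gives the nullclines N + 0.734M = 791 and 0.729N + M = 830.
Substituting M = 830 - 0.729N into the first: N(1 - 0.734·0.729) = 791 - 0.734·830.
So N* = 182/0.465 = 391, and then M* = 830 - 0.729·391 = 545.

N* ≈ 391, M* ≈ 545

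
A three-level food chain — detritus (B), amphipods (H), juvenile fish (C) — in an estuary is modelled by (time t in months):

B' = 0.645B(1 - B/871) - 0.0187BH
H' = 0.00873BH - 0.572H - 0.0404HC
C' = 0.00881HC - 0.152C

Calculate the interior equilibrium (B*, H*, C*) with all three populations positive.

From dC/dt = 0: 0.00881H* = 0.152, so H* = 17.3.
From dB/dt = 0: 0.645(1 - B*/871) = 0.0187·17.3, giving B* = 871·(1 - 0.5) = 435.
From dH/dt = 0: 0.00873·435 - 0.572 = 0.0404C*, so C* = 3.23/0.0404 = 79.9.

B* ≈ 435, H* ≈ 17.3, C* ≈ 79.9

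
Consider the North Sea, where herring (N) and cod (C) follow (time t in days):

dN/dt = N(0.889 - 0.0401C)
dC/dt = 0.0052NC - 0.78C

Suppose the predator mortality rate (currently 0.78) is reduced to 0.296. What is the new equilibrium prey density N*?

At the interior fixed point, setting dC/dt = 0 with C > 0 fixes N* = (predator death rate)/(NC coefficient) — independent of the other coefficients.
With the change, N* = 0.296/0.0052 = 56.9; it falls from 150.

N* ≈ 56.9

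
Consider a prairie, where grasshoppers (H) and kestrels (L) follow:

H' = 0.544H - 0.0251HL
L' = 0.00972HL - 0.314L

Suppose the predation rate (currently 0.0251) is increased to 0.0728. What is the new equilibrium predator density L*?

At the interior fixed point, setting dH/dt = 0 with H > 0 fixes L* = (prey growth rate)/(HL coefficient) — independent of the other coefficients.
With the change, L* = 0.544/0.0728 = 7.47; it falls from 21.7.

L* ≈ 7.47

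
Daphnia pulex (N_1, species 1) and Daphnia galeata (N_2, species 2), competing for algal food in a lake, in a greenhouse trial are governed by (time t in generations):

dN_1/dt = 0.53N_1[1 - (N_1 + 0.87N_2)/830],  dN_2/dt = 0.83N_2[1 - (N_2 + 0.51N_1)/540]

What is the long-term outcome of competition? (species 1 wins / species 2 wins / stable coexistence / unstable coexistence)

stable coexistence

Compare the nullcline intercepts: K1/α12 = 830/0.87 = 954 > K2 = 540; K2/α21 = 540/0.51 = 1060 > K1 = 830.
Since both inequalities hold, each species can invade when rare, so the interior equilibrium is stable.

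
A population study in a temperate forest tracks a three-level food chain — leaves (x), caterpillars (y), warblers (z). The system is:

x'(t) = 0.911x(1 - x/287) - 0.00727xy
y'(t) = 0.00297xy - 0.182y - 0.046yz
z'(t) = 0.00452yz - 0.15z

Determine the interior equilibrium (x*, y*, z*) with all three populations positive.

From dz/dt = 0: 0.00452y* = 0.15, so y* = 33.2.
From dx/dt = 0: 0.911(1 - x*/287) = 0.00727·33.2, giving x* = 287·(1 - 0.265) = 211.
From dy/dt = 0: 0.00297·211 - 0.182 = 0.046z*, so z* = 0.445/0.046 = 9.67.

x* ≈ 211, y* ≈ 33.2, z* ≈ 9.67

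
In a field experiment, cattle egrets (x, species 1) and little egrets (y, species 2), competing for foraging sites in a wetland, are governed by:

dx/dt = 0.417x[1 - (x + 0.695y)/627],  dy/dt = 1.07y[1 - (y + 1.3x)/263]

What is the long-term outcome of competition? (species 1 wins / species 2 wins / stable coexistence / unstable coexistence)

Compare the nullcline intercepts: K1/α12 = 627/0.695 = 902 > K2 = 263; K2/α21 = 263/1.3 = 202 < K1 = 627.
Since the inequalities point opposite ways, species 1 can invade but species 2 cannot.

species 1 excludes species 2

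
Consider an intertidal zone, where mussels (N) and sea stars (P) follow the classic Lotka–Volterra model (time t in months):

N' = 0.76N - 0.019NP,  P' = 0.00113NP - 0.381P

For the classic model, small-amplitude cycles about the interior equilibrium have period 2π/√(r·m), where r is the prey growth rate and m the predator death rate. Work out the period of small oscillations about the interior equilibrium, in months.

Here r = 0.76 and m = 0.381, so r·m = 0.29.
ω = √0.29 = 0.538 per month, hence T = 2π/ω ≈ 11.7 months.

T ≈ 11.7 months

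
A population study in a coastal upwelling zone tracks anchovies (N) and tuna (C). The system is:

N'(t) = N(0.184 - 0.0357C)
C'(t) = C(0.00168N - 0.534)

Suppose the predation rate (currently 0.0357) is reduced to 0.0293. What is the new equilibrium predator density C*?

At the interior fixed point, setting dN/dt = 0 with N > 0 fixes C* = (prey growth rate)/(NC coefficient) — independent of the other coefficients.
With the change, C* = 0.184/0.0293 = 6.28; it rises from 5.15.

C* ≈ 6.28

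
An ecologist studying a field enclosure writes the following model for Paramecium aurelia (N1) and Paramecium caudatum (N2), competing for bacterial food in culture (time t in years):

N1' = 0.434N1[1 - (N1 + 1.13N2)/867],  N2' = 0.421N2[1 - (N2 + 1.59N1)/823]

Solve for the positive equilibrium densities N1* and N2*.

N1* ≈ 79.1, N2* ≈ 697

Setting both brackets to zero gives the nullclines N1 + 1.13N2 = 867 and 1.59N1 + N2 = 823.
Substituting N2 = 823 - 1.59N1 into the first: N1(1 - 1.13·1.59) = 867 - 1.13·823.
So N1* = -63/-0.797 = 79.1, and then N2* = 823 - 1.59·79.1 = 697.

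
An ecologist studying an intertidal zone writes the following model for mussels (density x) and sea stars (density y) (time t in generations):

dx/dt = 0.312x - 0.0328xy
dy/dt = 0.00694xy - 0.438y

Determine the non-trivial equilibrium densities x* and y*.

x* ≈ 63.1, y* ≈ 9.51

Set dy/dt = 0 with y > 0: 0.00694x - 0.438 = 0, so x* = 0.438/0.00694 = 63.1.
Set dx/dt = 0 with x > 0: 0.312 - 0.0328y = 0, so y* = 0.312/0.0328 = 9.51.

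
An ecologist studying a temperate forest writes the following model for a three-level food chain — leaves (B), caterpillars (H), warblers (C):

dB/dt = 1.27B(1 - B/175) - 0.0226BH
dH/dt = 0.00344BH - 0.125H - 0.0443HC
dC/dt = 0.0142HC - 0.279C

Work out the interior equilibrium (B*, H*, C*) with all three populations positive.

From dC/dt = 0: 0.0142H* = 0.279, so H* = 19.6.
From dB/dt = 0: 1.27(1 - B*/175) = 0.0226·19.6, giving B* = 175·(1 - 0.35) = 114.
From dH/dt = 0: 0.00344·114 - 0.125 = 0.0443C*, so C* = 0.267/0.0443 = 6.02.

B* ≈ 114, H* ≈ 19.6, C* ≈ 6.02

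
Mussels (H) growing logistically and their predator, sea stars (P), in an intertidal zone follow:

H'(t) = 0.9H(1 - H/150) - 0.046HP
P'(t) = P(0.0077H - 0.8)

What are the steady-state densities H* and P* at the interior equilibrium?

From dP/dt = 0 with P > 0: 0.0077H* = 0.8, so H* = 104.
Substitute into dH/dt = 0: 0.9(1 - 104/150) = 0.046P*.
The bracket is 0.307, giving P* = 0.277/0.046 = 6.01.

H* ≈ 104, P* ≈ 6.01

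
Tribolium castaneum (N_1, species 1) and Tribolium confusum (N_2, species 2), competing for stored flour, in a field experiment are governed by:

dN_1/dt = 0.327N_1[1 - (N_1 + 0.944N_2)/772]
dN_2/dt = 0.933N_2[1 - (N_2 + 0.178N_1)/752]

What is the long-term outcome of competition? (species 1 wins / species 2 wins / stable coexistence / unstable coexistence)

Compare the nullcline intercepts: K1/α12 = 772/0.944 = 818 > K2 = 752; K2/α21 = 752/0.178 = 4220 > K1 = 772.
Since both inequalities hold, each species can invade when rare, so the interior equilibrium is stable.

stable coexistence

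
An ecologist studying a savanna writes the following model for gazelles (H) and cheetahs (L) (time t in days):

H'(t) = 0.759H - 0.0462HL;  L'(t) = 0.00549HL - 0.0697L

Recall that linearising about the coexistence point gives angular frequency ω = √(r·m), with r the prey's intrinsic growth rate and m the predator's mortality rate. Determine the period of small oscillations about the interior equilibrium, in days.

Here r = 0.759 and m = 0.0697, so r·m = 0.0529.
ω = √0.0529 = 0.23 per day, hence T = 2π/ω ≈ 27.3 days.

T ≈ 27.3 days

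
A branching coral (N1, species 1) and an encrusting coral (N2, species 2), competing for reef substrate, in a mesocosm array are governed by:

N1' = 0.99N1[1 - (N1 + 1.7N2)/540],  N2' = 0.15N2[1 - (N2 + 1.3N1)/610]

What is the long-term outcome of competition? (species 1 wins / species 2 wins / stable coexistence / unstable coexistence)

Compare the nullcline intercepts: K1/α12 = 540/1.7 = 318 < K2 = 610; K2/α21 = 610/1.3 = 469 < K1 = 540.
Since both are reversed, neither can invade when rare; the interior point is a saddle.

unstable coexistence (outcome depends on initial conditions)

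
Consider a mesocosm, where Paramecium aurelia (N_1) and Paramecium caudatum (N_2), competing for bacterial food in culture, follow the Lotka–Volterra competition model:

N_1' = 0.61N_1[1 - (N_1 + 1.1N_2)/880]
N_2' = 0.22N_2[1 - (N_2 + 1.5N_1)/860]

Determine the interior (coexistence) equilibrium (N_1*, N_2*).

N_1* ≈ 102, N_2* ≈ 708

Setting both brackets to zero gives the nullclines N_1 + 1.1N_2 = 880 and 1.5N_1 + N_2 = 860.
Substituting N_2 = 860 - 1.5N_1 into the first: N_1(1 - 1.1·1.5) = 880 - 1.1·860.
So N_1* = -66/-0.65 = 102, and then N_2* = 860 - 1.5·102 = 708.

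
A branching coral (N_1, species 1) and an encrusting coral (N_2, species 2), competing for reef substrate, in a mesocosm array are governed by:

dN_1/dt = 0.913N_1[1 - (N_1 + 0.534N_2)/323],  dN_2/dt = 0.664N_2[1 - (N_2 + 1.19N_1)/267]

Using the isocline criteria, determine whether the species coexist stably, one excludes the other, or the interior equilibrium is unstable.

Compare the nullcline intercepts: K1/α12 = 323/0.534 = 605 > K2 = 267; K2/α21 = 267/1.19 = 224 < K1 = 323.
Since the inequalities point opposite ways, species 1 can invade but species 2 cannot.

species 1 excludes species 2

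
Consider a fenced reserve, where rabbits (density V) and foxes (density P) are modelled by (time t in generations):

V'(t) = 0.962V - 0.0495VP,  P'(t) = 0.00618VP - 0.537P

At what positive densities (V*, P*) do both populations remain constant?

V* ≈ 86.9, P* ≈ 19.4

Set dP/dt = 0 with P > 0: 0.00618V - 0.537 = 0, so V* = 0.537/0.00618 = 86.9.
Set dV/dt = 0 with V > 0: 0.962 - 0.0495P = 0, so P* = 0.962/0.0495 = 19.4.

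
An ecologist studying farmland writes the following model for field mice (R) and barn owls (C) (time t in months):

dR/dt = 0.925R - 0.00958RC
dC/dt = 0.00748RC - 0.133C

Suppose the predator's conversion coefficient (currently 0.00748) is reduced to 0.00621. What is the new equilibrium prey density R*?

At the interior fixed point, setting dC/dt = 0 with C > 0 fixes R* = (predator death rate)/(RC coefficient) — independent of the other coefficients.
With the change, R* = 0.133/0.00621 = 21.4; it rises from 17.8.

R* ≈ 21.4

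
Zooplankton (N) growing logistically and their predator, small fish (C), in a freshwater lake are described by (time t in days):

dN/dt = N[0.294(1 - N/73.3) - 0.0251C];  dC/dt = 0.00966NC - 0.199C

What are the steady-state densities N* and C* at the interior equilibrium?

N* ≈ 20.6, C* ≈ 8.42

From dC/dt = 0 with C > 0: 0.00966N* = 0.199, so N* = 20.6.
Substitute into dN/dt = 0: 0.294(1 - 20.6/73.3) = 0.0251C*.
The bracket is 0.719, giving C* = 0.211/0.0251 = 8.42.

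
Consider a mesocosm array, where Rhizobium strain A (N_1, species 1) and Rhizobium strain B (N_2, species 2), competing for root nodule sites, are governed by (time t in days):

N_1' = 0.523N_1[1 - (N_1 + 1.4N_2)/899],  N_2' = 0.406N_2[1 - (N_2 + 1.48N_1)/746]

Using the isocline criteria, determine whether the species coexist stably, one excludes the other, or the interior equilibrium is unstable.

unstable coexistence (outcome depends on initial conditions)

Compare the nullcline intercepts: K1/α12 = 899/1.4 = 642 < K2 = 746; K2/α21 = 746/1.48 = 504 < K1 = 899.
Since both are reversed, neither can invade when rare; the interior point is a saddle.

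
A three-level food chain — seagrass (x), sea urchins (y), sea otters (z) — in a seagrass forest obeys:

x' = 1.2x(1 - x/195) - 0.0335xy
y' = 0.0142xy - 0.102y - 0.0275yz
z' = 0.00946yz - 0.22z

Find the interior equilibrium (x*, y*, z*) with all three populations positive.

x* ≈ 68.4, y* ≈ 23.3, z* ≈ 31.6

From dz/dt = 0: 0.00946y* = 0.22, so y* = 23.3.
From dx/dt = 0: 1.2(1 - x*/195) = 0.0335·23.3, giving x* = 195·(1 - 0.649) = 68.4.
From dy/dt = 0: 0.0142·68.4 - 0.102 = 0.0275z*, so z* = 0.869/0.0275 = 31.6.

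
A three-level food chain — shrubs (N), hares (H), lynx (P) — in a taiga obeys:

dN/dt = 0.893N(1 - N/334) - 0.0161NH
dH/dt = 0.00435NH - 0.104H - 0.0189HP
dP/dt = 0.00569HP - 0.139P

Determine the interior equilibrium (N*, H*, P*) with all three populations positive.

N* ≈ 187, H* ≈ 24.4, P* ≈ 37.5

From dP/dt = 0: 0.00569H* = 0.139, so H* = 24.4.
From dN/dt = 0: 0.893(1 - N*/334) = 0.0161·24.4, giving N* = 334·(1 - 0.44) = 187.
From dH/dt = 0: 0.00435·187 - 0.104 = 0.0189P*, so P* = 0.709/0.0189 = 37.5.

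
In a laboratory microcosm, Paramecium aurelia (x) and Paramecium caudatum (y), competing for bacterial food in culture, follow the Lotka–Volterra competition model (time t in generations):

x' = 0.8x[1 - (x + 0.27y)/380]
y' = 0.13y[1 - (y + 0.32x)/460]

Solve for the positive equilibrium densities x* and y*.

Setting both brackets to zero gives the nullclines x + 0.27y = 380 and 0.32x + y = 460.
Substituting y = 460 - 0.32x into the first: x(1 - 0.27·0.32) = 380 - 0.27·460.
So x* = 256/0.914 = 280, and then y* = 460 - 0.32·280 = 370.

x* ≈ 280, y* ≈ 370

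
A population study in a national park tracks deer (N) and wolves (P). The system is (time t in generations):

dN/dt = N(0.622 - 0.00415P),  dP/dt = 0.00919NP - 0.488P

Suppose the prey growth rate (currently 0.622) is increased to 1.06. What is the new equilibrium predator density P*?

At the interior fixed point, setting dN/dt = 0 with N > 0 fixes P* = (prey growth rate)/(NP coefficient) — independent of the other coefficients.
With the change, P* = 1.06/0.00415 = 255; it rises from 150.

P* ≈ 255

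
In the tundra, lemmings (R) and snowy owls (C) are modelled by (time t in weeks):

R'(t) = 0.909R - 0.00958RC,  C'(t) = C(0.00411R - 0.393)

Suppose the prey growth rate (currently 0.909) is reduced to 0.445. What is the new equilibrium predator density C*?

C* ≈ 46.5

At the interior fixed point, setting dR/dt = 0 with R > 0 fixes C* = (prey growth rate)/(RC coefficient) — independent of the other coefficients.
With the change, C* = 0.445/0.00958 = 46.5; it falls from 94.9.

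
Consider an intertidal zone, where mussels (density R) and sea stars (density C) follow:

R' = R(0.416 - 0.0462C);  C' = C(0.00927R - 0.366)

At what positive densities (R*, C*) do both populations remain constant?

R* ≈ 39.5, C* ≈ 9

Set dC/dt = 0 with C > 0: 0.00927R - 0.366 = 0, so R* = 0.366/0.00927 = 39.5.
Set dR/dt = 0 with R > 0: 0.416 - 0.0462C = 0, so C* = 0.416/0.0462 = 9.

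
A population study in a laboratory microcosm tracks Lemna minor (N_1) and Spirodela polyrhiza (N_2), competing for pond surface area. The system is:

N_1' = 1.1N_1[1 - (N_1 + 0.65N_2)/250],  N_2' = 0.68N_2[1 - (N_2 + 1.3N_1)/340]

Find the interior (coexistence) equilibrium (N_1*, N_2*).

Setting both brackets to zero gives the nullclines N_1 + 0.65N_2 = 250 and 1.3N_1 + N_2 = 340.
Substituting N_2 = 340 - 1.3N_1 into the first: N_1(1 - 0.65·1.3) = 250 - 0.65·340.
So N_1* = 29/0.155 = 187, and then N_2* = 340 - 1.3·187 = 96.8.

N_1* ≈ 187, N_2* ≈ 96.8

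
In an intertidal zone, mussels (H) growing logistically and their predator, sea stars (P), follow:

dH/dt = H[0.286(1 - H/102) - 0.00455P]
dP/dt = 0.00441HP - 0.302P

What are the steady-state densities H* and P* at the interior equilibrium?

H* ≈ 68.5, P* ≈ 20.7

From dP/dt = 0 with P > 0: 0.00441H* = 0.302, so H* = 68.5.
Substitute into dH/dt = 0: 0.286(1 - 68.5/102) = 0.00455P*.
The bracket is 0.329, giving P* = 0.094/0.00455 = 20.7.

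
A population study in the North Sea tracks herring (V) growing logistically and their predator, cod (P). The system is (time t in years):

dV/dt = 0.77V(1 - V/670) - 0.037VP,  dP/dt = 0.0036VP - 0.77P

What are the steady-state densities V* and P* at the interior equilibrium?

V* ≈ 214, P* ≈ 14.2

From dP/dt = 0 with P > 0: 0.0036V* = 0.77, so V* = 214.
Substitute into dV/dt = 0: 0.77(1 - 214/670) = 0.037P*.
The bracket is 0.681, giving P* = 0.524/0.037 = 14.2.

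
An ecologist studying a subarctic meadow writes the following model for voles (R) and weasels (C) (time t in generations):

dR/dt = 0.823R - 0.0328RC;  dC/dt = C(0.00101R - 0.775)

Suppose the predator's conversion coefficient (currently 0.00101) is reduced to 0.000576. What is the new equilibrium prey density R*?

At the interior fixed point, setting dC/dt = 0 with C > 0 fixes R* = (predator death rate)/(RC coefficient) — independent of the other coefficients.
With the change, R* = 0.775/0.000576 = 1350; it rises from 767.

R* ≈ 1350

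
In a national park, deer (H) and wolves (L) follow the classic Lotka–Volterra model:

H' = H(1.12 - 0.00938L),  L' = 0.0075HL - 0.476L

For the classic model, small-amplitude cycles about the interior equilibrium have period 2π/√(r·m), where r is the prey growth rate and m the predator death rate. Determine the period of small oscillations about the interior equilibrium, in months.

T ≈ 8.61 months

Here r = 1.12 and m = 0.476, so r·m = 0.533.
ω = √0.533 = 0.73 per month, hence T = 2π/ω ≈ 8.61 months.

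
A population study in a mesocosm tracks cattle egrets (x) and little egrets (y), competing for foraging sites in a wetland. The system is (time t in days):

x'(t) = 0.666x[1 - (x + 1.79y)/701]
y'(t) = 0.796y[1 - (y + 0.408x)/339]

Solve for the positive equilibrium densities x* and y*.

x* ≈ 349, y* ≈ 196

Setting both brackets to zero gives the nullclines x + 1.79y = 701 and 0.408x + y = 339.
Substituting y = 339 - 0.408x into the first: x(1 - 1.79·0.408) = 701 - 1.79·339.
So x* = 94.2/0.27 = 349, and then y* = 339 - 0.408·349 = 196.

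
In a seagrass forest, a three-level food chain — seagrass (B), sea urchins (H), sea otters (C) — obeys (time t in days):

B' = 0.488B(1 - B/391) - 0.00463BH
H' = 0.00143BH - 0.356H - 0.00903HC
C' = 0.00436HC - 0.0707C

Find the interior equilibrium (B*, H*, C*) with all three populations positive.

From dC/dt = 0: 0.00436H* = 0.0707, so H* = 16.2.
From dB/dt = 0: 0.488(1 - B*/391) = 0.00463·16.2, giving B* = 391·(1 - 0.154) = 331.
From dH/dt = 0: 0.00143·331 - 0.356 = 0.00903C*, so C* = 0.117/0.00903 = 13.

B* ≈ 331, H* ≈ 16.2, C* ≈ 13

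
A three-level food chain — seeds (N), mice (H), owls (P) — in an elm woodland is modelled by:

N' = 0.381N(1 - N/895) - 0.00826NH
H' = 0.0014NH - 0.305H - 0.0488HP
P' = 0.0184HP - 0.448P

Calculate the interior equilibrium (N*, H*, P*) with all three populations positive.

From dP/dt = 0: 0.0184H* = 0.448, so H* = 24.3.
From dN/dt = 0: 0.381(1 - N*/895) = 0.00826·24.3, giving N* = 895·(1 - 0.528) = 423.
From dH/dt = 0: 0.0014·423 - 0.305 = 0.0488P*, so P* = 0.287/0.0488 = 5.87.

N* ≈ 423, H* ≈ 24.3, P* ≈ 5.87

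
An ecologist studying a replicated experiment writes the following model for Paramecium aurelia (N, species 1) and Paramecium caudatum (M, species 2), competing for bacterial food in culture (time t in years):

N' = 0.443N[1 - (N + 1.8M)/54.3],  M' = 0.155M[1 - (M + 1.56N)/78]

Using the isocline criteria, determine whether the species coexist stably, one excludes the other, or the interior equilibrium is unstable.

Compare the nullcline intercepts: K1/α12 = 54.3/1.8 = 30.2 < K2 = 78; K2/α21 = 78/1.56 = 50 < K1 = 54.3.
Since both are reversed, neither can invade when rare; the interior point is a saddle.

unstable coexistence (outcome depends on initial conditions)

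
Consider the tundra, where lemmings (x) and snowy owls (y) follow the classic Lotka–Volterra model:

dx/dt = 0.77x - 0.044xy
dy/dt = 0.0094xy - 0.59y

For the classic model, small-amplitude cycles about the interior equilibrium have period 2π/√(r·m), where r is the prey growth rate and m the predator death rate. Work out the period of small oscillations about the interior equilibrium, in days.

Here r = 0.77 and m = 0.59, so r·m = 0.454.
ω = √0.454 = 0.674 per day, hence T = 2π/ω ≈ 9.32 days.

T ≈ 9.32 days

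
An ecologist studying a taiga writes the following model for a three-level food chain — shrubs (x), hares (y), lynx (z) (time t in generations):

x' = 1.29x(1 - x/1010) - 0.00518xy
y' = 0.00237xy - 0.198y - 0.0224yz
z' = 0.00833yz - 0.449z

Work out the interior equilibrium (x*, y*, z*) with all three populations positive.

x* ≈ 791, y* ≈ 53.9, z* ≈ 74.9

From dz/dt = 0: 0.00833y* = 0.449, so y* = 53.9.
From dx/dt = 0: 1.29(1 - x*/1010) = 0.00518·53.9, giving x* = 1010·(1 - 0.216) = 791.
From dy/dt = 0: 0.00237·791 - 0.198 = 0.0224z*, so z* = 1.68/0.0224 = 74.9.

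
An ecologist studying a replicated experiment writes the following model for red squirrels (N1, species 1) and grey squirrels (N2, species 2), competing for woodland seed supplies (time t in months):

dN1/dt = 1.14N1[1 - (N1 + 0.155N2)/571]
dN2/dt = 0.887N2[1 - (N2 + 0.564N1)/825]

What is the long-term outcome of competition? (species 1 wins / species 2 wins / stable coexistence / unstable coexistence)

Compare the nullcline intercepts: K1/α12 = 571/0.155 = 3680 > K2 = 825; K2/α21 = 825/0.564 = 1460 > K1 = 571.
Since both inequalities hold, each species can invade when rare, so the interior equilibrium is stable.

stable coexistence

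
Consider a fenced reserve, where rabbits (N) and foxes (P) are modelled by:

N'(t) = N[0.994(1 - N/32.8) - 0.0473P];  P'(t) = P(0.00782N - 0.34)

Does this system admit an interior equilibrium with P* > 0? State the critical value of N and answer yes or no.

The predator equation gives dP/dt > 0 only when N > 0.34/0.00782 = 43.5.
Without the predator, N → K = 32.8. Since 32.8 < 43.5, the predator cannot invade.

Threshold N = 43.5; K < 43.5, so no, the predator goes extinct.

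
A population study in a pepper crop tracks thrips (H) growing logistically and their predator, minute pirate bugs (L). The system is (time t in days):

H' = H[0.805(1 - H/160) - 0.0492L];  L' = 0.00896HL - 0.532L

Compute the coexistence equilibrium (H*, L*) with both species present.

From dL/dt = 0 with L > 0: 0.00896H* = 0.532, so H* = 59.4.
Substitute into dH/dt = 0: 0.805(1 - 59.4/160) = 0.0492L*.
The bracket is 0.629, giving L* = 0.506/0.0492 = 10.3.

H* ≈ 59.4, L* ≈ 10.3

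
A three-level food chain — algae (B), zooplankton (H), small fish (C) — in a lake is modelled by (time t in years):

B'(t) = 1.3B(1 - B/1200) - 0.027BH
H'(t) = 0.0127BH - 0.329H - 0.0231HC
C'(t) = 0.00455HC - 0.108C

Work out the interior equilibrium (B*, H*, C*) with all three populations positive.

From dC/dt = 0: 0.00455H* = 0.108, so H* = 23.7.
From dB/dt = 0: 1.3(1 - B*/1200) = 0.027·23.7, giving B* = 1200·(1 - 0.493) = 608.
From dH/dt = 0: 0.0127·608 - 0.329 = 0.0231C*, so C* = 7.4/0.0231 = 320.

B* ≈ 608, H* ≈ 23.7, C* ≈ 320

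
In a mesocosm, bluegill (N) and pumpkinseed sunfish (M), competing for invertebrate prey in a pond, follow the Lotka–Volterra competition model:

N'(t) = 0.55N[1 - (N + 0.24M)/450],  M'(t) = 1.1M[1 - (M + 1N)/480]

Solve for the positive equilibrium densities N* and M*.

Setting both brackets to zero gives the nullclines N + 0.24M = 450 and 1N + M = 480.
Substituting M = 480 - 1N into the first: N(1 - 0.24·1) = 450 - 0.24·480.
So N* = 335/0.76 = 441, and then M* = 480 - 1·441 = 39.5.

N* ≈ 441, M* ≈ 39.5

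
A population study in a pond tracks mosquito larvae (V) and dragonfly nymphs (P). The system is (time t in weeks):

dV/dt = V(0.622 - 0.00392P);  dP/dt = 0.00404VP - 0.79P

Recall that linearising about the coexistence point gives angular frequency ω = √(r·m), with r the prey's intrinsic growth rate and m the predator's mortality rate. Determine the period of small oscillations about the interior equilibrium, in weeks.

T ≈ 8.96 weeks

Here r = 0.622 and m = 0.79, so r·m = 0.491.
ω = √0.491 = 0.701 per week, hence T = 2π/ω ≈ 8.96 weeks.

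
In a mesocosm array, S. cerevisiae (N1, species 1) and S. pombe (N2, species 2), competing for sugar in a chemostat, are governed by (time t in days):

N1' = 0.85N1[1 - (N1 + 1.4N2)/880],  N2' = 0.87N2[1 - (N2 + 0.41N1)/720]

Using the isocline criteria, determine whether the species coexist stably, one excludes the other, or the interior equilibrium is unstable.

species 2 excludes species 1

Compare the nullcline intercepts: K1/α12 = 880/1.4 = 629 < K2 = 720; K2/α21 = 720/0.41 = 1760 > K1 = 880.
Since the inequalities point opposite ways, species 2 can invade but species 1 cannot.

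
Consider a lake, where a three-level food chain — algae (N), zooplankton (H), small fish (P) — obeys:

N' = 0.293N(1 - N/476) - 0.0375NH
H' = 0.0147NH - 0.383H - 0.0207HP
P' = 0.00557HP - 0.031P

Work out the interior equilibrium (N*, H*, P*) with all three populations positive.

N* ≈ 137, H* ≈ 5.57, P* ≈ 78.7

From dP/dt = 0: 0.00557H* = 0.031, so H* = 5.57.
From dN/dt = 0: 0.293(1 - N*/476) = 0.0375·5.57, giving N* = 476·(1 - 0.712) = 137.
From dH/dt = 0: 0.0147·137 - 0.383 = 0.0207P*, so P* = 1.63/0.0207 = 78.7.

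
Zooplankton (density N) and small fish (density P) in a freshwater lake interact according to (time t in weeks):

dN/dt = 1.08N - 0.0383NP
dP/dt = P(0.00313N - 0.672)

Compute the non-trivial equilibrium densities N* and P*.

N* ≈ 215, P* ≈ 28.2

Set dP/dt = 0 with P > 0: 0.00313N - 0.672 = 0, so N* = 0.672/0.00313 = 215.
Set dN/dt = 0 with N > 0: 1.08 - 0.0383P = 0, so P* = 1.08/0.0383 = 28.2.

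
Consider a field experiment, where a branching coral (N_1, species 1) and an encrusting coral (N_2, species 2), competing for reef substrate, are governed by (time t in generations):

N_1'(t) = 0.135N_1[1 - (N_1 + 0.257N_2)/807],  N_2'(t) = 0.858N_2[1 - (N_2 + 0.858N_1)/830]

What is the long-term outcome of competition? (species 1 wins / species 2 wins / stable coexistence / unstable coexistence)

Compare the nullcline intercepts: K1/α12 = 807/0.257 = 3140 > K2 = 830; K2/α21 = 830/0.858 = 967 > K1 = 807.
Since both inequalities hold, each species can invade when rare, so the interior equilibrium is stable.

stable coexistence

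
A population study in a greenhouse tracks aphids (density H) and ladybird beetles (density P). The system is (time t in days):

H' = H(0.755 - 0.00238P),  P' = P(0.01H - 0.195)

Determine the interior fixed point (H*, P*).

H* ≈ 19.5, P* ≈ 317

Set dP/dt = 0 with P > 0: 0.01H - 0.195 = 0, so H* = 0.195/0.01 = 19.5.
Set dH/dt = 0 with H > 0: 0.755 - 0.00238P = 0, so P* = 0.755/0.00238 = 317.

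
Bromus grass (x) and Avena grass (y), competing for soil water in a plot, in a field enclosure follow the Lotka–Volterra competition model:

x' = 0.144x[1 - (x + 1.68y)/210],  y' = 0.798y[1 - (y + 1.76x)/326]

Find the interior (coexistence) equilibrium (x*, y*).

x* ≈ 173, y* ≈ 22.3

Setting both brackets to zero gives the nullclines x + 1.68y = 210 and 1.76x + y = 326.
Substituting y = 326 - 1.76x into the first: x(1 - 1.68·1.76) = 210 - 1.68·326.
So x* = -338/-1.96 = 173, and then y* = 326 - 1.76·173 = 22.3.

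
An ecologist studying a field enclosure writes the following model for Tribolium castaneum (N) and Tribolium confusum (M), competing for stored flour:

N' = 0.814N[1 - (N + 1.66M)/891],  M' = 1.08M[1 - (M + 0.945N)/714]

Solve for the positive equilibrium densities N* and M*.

N* ≈ 517, M* ≈ 225

Setting both brackets to zero gives the nullclines N + 1.66M = 891 and 0.945N + M = 714.
Substituting M = 714 - 0.945N into the first: N(1 - 1.66·0.945) = 891 - 1.66·714.
So N* = -294/-0.569 = 517, and then M* = 714 - 0.945·517 = 225.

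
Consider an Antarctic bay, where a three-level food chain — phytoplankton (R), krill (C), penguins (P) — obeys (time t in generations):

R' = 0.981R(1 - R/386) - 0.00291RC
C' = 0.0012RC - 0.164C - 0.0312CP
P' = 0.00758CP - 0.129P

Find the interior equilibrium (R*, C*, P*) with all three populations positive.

From dP/dt = 0: 0.00758C* = 0.129, so C* = 17.
From dR/dt = 0: 0.981(1 - R*/386) = 0.00291·17, giving R* = 386·(1 - 0.0505) = 367.
From dC/dt = 0: 0.0012·367 - 0.164 = 0.0312P*, so P* = 0.276/0.0312 = 8.84.

R* ≈ 367, C* ≈ 17, P* ≈ 8.84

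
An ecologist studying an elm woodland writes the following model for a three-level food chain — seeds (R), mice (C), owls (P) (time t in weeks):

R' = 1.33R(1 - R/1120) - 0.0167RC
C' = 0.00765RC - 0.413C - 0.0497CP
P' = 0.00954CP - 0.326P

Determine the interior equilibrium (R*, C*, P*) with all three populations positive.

From dP/dt = 0: 0.00954C* = 0.326, so C* = 34.2.
From dR/dt = 0: 1.33(1 - R*/1120) = 0.0167·34.2, giving R* = 1120·(1 - 0.429) = 639.
From dC/dt = 0: 0.00765·639 - 0.413 = 0.0497P*, so P* = 4.48/0.0497 = 90.1.

R* ≈ 639, C* ≈ 34.2, P* ≈ 90.1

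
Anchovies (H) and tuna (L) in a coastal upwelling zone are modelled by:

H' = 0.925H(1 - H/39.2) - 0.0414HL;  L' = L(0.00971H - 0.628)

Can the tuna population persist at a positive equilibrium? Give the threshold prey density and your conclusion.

The predator equation gives dL/dt > 0 only when H > 0.628/0.00971 = 64.7.
Without the predator, H → K = 39.2. Since 39.2 < 64.7, the predator cannot invade.

Threshold H = 64.7; K < 64.7, so no, the predator goes extinct.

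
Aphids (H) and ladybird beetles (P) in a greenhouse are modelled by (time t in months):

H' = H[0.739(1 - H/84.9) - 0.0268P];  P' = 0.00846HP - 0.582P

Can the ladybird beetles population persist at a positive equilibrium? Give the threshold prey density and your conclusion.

Threshold H = 68.8; K > 68.8, so yes, the predator persists.

The predator equation gives dP/dt > 0 only when H > 0.582/0.00846 = 68.8.
Without the predator, H → K = 84.9. Since 84.9 > 68.8, the predator can invade and persist.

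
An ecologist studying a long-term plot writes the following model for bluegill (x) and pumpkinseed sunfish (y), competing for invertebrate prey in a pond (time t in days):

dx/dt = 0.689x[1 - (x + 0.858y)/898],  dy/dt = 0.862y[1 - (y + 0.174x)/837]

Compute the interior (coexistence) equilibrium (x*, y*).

x* ≈ 211, y* ≈ 800

Setting both brackets to zero gives the nullclines x + 0.858y = 898 and 0.174x + y = 837.
Substituting y = 837 - 0.174x into the first: x(1 - 0.858·0.174) = 898 - 0.858·837.
So x* = 180/0.851 = 211, and then y* = 837 - 0.174·211 = 800.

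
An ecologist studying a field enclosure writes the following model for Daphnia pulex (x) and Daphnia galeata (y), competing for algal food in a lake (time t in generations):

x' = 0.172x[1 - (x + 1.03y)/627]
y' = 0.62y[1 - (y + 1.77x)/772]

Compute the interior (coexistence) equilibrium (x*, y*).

x* ≈ 204, y* ≈ 410

Setting both brackets to zero gives the nullclines x + 1.03y = 627 and 1.77x + y = 772.
Substituting y = 772 - 1.77x into the first: x(1 - 1.03·1.77) = 627 - 1.03·772.
So x* = -168/-0.823 = 204, and then y* = 772 - 1.77·204 = 410.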